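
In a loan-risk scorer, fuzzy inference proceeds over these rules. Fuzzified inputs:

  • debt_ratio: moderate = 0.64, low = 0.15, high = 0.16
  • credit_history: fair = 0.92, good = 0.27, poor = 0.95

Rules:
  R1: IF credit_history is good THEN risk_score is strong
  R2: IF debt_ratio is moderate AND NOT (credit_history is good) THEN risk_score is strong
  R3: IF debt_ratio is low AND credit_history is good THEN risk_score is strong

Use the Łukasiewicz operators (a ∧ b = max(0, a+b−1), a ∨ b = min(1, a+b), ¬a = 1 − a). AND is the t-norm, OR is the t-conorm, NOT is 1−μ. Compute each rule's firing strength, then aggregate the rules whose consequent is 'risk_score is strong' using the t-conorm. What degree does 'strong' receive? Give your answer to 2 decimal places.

0.64

R1: good=0.27 → w = 0.27
R2: moderate=0.64, ¬good=1−0.27=0.73; AND[max(0, a+b−1)] → w = 0.37
R3: low=0.15, good=0.27; AND[max(0, a+b−1)] → w = 0.00
Rules with consequent 'strong': {R1, R2, R3} → strengths 0.27, 0.37, 0.00
Aggregate via t-conorm [min(1, a+b)]: 0.64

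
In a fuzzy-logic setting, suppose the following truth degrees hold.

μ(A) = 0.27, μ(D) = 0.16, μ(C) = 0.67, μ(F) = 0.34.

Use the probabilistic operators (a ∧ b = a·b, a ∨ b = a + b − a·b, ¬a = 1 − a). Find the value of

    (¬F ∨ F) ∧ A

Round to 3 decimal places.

¬F = 1 − 0.3400 = 0.6600
¬F ∨ F = a + b − a·b on (0.6600, 0.3400) = 0.7756
(¬F ∨ F) ∧ A = a·b on (0.7756, 0.2700) = 0.2094

0.209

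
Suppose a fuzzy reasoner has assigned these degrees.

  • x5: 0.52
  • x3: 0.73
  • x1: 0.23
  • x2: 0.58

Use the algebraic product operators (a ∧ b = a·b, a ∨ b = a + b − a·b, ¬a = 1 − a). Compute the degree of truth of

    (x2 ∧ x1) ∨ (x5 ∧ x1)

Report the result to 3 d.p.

0.237

x2 ∧ x1 = a·b on (0.5800, 0.2300) = 0.1334
x5 ∧ x1 = a·b on (0.5200, 0.2300) = 0.1196
(x2 ∧ x1) ∨ (x5 ∧ x1) = a + b − a·b on (0.1334, 0.1196) = 0.2370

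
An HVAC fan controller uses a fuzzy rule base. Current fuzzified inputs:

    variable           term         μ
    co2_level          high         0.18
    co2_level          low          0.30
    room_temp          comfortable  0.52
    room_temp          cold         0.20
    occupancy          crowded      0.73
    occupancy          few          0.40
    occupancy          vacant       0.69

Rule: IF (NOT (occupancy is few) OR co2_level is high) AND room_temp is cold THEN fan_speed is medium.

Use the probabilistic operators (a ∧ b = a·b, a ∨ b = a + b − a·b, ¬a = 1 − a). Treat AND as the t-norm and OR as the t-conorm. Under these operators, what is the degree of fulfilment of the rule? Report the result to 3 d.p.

0.134

firing strength: (¬few=1−0.40=0.60 OR high=0.18) = 0.6720; AND[a·b] with cold=0.20 → w = 0.1344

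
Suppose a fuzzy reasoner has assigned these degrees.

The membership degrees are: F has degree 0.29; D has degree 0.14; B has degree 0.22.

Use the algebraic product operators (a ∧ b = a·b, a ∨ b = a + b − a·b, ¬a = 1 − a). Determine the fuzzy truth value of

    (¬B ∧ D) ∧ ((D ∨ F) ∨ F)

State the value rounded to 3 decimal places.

0.062

¬B = 1 − 0.2200 = 0.7800
¬B ∧ D = a·b on (0.7800, 0.1400) = 0.1092
D ∨ F = a + b − a·b on (0.1400, 0.2900) = 0.3894
(D ∨ F) ∨ F = a + b − a·b on (0.3894, 0.2900) = 0.5665
(¬B ∧ D) ∧ ((D ∨ F) ∨ F) = a·b on (0.1092, 0.5665) = 0.0619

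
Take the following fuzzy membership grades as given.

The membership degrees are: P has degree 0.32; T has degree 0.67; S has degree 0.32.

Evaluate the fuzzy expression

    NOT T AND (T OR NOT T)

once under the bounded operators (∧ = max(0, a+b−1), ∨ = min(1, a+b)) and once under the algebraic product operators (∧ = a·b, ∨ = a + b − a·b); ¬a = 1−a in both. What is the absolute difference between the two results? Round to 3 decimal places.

0.073

Under bounded:
  NOT T = 1 − 0.67 = 0.33
  NOT T = 1 − 0.67 = 0.33
  T OR NOT T = min(1, a+b) on (0.67, 0.33) = 1.00
  NOT T AND (T OR NOT T) = max(0, a+b−1) on (0.33, 1.00) = 0.33
  → value = 0.3300
Under algebraic product:
  NOT T = 1 − 0.6700 = 0.3300
  NOT T = 1 − 0.6700 = 0.3300
  T OR NOT T = a + b − a·b on (0.6700, 0.3300) = 0.7789
  NOT T AND (T OR NOT T) = a·b on (0.3300, 0.7789) = 0.2570
  → value = 0.2570
|0.3300 − 0.2570| = 0.073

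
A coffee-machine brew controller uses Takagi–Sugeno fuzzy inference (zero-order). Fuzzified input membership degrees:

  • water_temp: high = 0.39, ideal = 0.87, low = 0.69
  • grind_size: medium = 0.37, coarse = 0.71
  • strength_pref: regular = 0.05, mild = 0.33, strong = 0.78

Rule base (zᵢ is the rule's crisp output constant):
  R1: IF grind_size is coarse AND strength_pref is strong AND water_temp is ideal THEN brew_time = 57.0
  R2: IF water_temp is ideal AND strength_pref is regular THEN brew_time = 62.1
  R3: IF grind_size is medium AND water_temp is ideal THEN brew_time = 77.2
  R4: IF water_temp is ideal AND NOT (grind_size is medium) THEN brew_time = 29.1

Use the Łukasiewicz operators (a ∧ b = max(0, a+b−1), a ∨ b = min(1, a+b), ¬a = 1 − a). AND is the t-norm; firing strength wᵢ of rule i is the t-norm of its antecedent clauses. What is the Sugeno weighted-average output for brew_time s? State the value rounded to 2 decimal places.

R1 (z=57.0): coarse=0.71, strong=0.78, ideal=0.87; AND[max(0, a+b−1)] → w = 0.36
R2 (z=62.1): ideal=0.87, regular=0.05; AND[max(0, a+b−1)] → w = 0.00
R3 (z=77.2): medium=0.37, ideal=0.87; AND[max(0, a+b−1)] → w = 0.24
R4 (z=29.1): ideal=0.87, ¬medium=1−0.37=0.63; AND[max(0, a+b−1)] → w = 0.50
Weighted average = (0.36·57.0 + 0.00·62.1 + 0.24·77.2 + 0.50·29.1) / (0.36 + 0.00 + 0.24 + 0.50)
  = 53.5980 / 1.1000 = 48.73

48.73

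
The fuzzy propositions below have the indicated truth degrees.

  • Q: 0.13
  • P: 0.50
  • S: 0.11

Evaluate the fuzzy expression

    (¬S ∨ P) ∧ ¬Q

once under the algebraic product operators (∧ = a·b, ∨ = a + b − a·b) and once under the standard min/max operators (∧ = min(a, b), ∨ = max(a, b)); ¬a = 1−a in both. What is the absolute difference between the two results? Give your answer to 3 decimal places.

Under algebraic product:
  ¬S = 1 − 0.1100 = 0.8900
  ¬S ∨ P = a + b − a·b on (0.8900, 0.5000) = 0.9450
  ¬Q = 1 − 0.1300 = 0.8700
  (¬S ∨ P) ∧ ¬Q = a·b on (0.9450, 0.8700) = 0.8222
  → value = 0.8222
Under standard min/max:
  ¬S = 1 − 0.11 = 0.89
  ¬S ∨ P = max(a, b) on (0.89, 0.50) = 0.89
  ¬Q = 1 − 0.13 = 0.87
  (¬S ∨ P) ∧ ¬Q = min(a, b) on (0.89, 0.87) = 0.87
  → value = 0.8700
|0.8222 − 0.8700| = 0.048

0.048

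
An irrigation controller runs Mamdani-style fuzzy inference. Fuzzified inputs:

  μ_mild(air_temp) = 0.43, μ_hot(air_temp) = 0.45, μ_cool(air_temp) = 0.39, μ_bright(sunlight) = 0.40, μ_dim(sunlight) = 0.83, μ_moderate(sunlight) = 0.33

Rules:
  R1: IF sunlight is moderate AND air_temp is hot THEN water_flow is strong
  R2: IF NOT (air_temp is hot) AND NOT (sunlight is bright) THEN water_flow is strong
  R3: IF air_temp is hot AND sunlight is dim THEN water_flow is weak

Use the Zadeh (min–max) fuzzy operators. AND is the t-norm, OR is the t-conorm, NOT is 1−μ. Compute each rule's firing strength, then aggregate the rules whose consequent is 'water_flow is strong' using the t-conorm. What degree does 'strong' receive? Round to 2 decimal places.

0.55

R1: moderate=0.33, hot=0.45; AND[min(a, b)] → w = 0.33
R2: ¬hot=1−0.45=0.55, ¬bright=1−0.40=0.60; AND[min(a, b)] → w = 0.55
R3: hot=0.45, dim=0.83; AND[min(a, b)] → w = 0.45
Rules with consequent 'strong': {R1, R2} → strengths 0.33, 0.55
Aggregate via t-conorm [max(a, b)]: 0.55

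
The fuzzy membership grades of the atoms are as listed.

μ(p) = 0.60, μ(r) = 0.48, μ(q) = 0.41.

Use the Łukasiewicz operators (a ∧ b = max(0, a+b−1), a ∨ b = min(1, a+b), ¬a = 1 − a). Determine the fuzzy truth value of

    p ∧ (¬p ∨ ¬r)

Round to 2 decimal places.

¬p = 1 − 0.60 = 0.40
¬r = 1 − 0.48 = 0.52
¬p ∨ ¬r = min(1, a+b) on (0.40, 0.52) = 0.92
p ∧ (¬p ∨ ¬r) = max(0, a+b−1) on (0.60, 0.92) = 0.52

0.52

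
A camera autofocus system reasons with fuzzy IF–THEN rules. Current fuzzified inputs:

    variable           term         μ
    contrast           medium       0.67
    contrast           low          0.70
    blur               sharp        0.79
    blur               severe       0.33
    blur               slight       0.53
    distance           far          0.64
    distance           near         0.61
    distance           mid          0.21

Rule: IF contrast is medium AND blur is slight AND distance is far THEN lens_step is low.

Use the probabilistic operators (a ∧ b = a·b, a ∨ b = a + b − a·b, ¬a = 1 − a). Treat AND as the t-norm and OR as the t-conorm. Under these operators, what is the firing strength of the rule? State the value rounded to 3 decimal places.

firing strength: medium=0.67, slight=0.53, far=0.64; AND[a·b] → w = 0.2273

0.227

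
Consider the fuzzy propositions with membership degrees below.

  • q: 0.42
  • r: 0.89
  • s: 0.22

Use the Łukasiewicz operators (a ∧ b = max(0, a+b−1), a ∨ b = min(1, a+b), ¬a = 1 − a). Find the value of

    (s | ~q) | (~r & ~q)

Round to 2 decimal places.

~q = 1 − 0.42 = 0.58
s | ~q = min(1, a+b) on (0.22, 0.58) = 0.80
~r = 1 − 0.89 = 0.11
~q = 1 − 0.42 = 0.58
~r & ~q = max(0, a+b−1) on (0.11, 0.58) = 0.00
(s | ~q) | (~r & ~q) = min(1, a+b) on (0.80, 0.00) = 0.80

0.80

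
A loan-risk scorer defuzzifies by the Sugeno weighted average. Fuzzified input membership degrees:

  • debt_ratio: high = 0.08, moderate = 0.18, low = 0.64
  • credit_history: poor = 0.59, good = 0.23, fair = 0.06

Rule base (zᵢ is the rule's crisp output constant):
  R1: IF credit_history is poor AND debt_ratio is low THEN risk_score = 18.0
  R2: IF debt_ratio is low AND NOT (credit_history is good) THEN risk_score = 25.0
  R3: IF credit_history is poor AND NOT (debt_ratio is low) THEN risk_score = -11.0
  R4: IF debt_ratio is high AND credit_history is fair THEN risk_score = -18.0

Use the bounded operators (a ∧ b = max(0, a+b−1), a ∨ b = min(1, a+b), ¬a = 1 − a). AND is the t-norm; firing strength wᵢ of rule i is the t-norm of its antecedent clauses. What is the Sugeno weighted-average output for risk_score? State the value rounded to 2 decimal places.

R1 (z=18.0): poor=0.59, low=0.64; AND[max(0, a+b−1)] → w = 0.23
R2 (z=25.0): low=0.64, ¬good=1−0.23=0.77; AND[max(0, a+b−1)] → w = 0.41
R3 (z=-11.0): poor=0.59, ¬low=1−0.64=0.36; AND[max(0, a+b−1)] → w = 0.00
R4 (z=-18.0): high=0.08, fair=0.06; AND[max(0, a+b−1)] → w = 0.00
Weighted average = (0.23·18.0 + 0.41·25.0 + 0.00·-11.0 + 0.00·-18.0) / (0.23 + 0.41 + 0.00 + 0.00)
  = 14.3900 / 0.6400 = 22.48

22.48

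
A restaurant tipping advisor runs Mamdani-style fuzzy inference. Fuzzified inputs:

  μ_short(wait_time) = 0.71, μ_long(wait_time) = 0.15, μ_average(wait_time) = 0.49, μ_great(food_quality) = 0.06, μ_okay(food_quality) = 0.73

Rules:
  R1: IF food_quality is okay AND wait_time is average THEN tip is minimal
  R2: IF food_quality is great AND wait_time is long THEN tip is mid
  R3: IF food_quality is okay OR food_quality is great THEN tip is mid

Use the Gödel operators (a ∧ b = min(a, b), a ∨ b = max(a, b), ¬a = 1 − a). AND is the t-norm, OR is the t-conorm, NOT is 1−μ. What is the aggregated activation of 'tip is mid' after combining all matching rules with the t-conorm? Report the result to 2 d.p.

R1: okay=0.73, average=0.49; AND[min(a, b)] → w = 0.49
R2: great=0.06, long=0.15; AND[min(a, b)] → w = 0.06
R3: okay=0.73, great=0.06; OR[max(a, b)] → w = 0.73
Rules with consequent 'mid': {R2, R3} → strengths 0.06, 0.73
Aggregate via t-conorm [max(a, b)]: 0.73

0.73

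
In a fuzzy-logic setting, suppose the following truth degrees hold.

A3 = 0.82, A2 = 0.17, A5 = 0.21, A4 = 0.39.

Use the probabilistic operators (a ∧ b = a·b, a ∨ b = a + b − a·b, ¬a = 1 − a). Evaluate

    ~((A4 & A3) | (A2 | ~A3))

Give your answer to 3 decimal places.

0.463

A4 & A3 = a·b on (0.3900, 0.8200) = 0.3198
~A3 = 1 − 0.8200 = 0.1800
A2 | ~A3 = a + b − a·b on (0.1700, 0.1800) = 0.3194
(A4 & A3) | (A2 | ~A3) = a + b − a·b on (0.3198, 0.3194) = 0.5371
~((A4 & A3) | (A2 | ~A3)) = 1 − 0.5371 = 0.4629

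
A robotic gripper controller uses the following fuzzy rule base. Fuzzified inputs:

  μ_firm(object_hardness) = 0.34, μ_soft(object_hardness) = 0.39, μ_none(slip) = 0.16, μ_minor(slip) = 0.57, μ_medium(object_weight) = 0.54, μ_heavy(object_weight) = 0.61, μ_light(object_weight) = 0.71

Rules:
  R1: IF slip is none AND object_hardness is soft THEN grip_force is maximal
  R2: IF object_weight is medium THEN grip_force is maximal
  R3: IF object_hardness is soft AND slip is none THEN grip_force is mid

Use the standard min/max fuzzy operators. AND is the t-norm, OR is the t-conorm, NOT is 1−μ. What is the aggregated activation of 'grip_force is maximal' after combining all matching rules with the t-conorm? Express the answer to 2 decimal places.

0.54

R1: none=0.16, soft=0.39; AND[min(a, b)] → w = 0.16
R2: medium=0.54 → w = 0.54
R3: soft=0.39, none=0.16; AND[min(a, b)] → w = 0.16
Rules with consequent 'maximal': {R1, R2} → strengths 0.16, 0.54
Aggregate via t-conorm [max(a, b)]: 0.54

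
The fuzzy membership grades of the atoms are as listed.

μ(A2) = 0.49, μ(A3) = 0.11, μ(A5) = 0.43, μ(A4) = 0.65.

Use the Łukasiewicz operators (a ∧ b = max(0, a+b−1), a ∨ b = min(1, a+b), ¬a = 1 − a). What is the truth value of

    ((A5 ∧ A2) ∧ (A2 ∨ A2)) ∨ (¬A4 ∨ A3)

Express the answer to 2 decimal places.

0.46

A5 ∧ A2 = max(0, a+b−1) on (0.43, 0.49) = 0.00
A2 ∨ A2 = min(1, a+b) on (0.49, 0.49) = 0.98
(A5 ∧ A2) ∧ (A2 ∨ A2) = max(0, a+b−1) on (0.00, 0.98) = 0.00
¬A4 = 1 − 0.65 = 0.35
¬A4 ∨ A3 = min(1, a+b) on (0.35, 0.11) = 0.46
((A5 ∧ A2) ∧ (A2 ∨ A2)) ∨ (¬A4 ∨ A3) = min(1, a+b) on (0.00, 0.46) = 0.46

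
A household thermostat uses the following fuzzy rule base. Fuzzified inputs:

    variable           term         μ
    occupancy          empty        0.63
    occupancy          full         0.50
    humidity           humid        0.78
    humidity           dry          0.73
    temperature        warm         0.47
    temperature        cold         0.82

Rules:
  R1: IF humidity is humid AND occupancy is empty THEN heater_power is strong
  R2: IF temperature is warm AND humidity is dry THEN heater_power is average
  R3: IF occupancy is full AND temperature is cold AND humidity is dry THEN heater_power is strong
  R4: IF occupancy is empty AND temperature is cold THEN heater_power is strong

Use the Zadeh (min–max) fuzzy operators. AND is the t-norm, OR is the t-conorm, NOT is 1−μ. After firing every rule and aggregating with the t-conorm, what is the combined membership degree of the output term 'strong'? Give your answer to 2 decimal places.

R1: humid=0.78, empty=0.63; AND[min(a, b)] → w = 0.63
R2: warm=0.47, dry=0.73; AND[min(a, b)] → w = 0.47
R3: full=0.50, cold=0.82, dry=0.73; AND[min(a, b)] → w = 0.50
R4: empty=0.63, cold=0.82; AND[min(a, b)] → w = 0.63
Rules with consequent 'strong': {R1, R3, R4} → strengths 0.63, 0.50, 0.63
Aggregate via t-conorm [max(a, b)]: 0.63

0.63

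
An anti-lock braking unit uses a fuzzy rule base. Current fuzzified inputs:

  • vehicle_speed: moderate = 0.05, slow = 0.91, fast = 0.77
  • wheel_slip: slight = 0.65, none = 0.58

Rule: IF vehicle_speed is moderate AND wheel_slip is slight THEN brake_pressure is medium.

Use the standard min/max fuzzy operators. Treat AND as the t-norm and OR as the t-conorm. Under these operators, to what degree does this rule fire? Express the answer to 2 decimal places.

firing strength: moderate=0.05, slight=0.65; AND[min(a, b)] → w = 0.05

0.05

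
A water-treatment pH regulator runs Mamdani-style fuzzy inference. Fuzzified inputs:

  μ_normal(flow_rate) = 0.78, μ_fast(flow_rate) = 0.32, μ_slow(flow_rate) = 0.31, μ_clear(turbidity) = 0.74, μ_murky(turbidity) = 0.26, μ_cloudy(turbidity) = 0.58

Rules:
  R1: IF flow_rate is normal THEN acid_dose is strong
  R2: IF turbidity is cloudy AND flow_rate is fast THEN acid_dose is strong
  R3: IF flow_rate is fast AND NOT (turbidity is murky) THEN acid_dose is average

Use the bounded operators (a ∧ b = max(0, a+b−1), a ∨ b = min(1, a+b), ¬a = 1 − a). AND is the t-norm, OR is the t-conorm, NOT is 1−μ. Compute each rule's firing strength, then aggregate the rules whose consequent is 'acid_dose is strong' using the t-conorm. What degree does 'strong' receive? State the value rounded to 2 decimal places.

0.78

R1: normal=0.78 → w = 0.78
R2: cloudy=0.58, fast=0.32; AND[max(0, a+b−1)] → w = 0.00
R3: fast=0.32, ¬murky=1−0.26=0.74; AND[max(0, a+b−1)] → w = 0.06
Rules with consequent 'strong': {R1, R2} → strengths 0.78, 0.00
Aggregate via t-conorm [min(1, a+b)]: 0.78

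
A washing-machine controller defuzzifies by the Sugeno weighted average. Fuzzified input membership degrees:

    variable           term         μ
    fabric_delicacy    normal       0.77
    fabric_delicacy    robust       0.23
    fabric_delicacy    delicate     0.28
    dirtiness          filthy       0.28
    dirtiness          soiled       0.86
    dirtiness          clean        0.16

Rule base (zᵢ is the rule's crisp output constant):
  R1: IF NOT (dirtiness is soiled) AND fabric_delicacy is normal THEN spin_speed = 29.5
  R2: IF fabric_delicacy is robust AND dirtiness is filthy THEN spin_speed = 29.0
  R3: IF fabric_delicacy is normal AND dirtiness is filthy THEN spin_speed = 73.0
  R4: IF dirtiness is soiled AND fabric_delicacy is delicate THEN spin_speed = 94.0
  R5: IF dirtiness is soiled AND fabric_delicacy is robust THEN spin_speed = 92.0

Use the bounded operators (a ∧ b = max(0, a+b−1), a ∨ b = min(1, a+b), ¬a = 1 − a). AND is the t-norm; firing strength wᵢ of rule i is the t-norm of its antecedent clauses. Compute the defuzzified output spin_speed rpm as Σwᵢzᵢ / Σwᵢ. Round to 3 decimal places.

R1 (z=29.5): ¬soiled=1−0.86=0.14, normal=0.77; AND[max(0, a+b−1)] → w = 0.00
R2 (z=29.0): robust=0.23, filthy=0.28; AND[max(0, a+b−1)] → w = 0.00
R3 (z=73.0): normal=0.77, filthy=0.28; AND[max(0, a+b−1)] → w = 0.05
R4 (z=94.0): soiled=0.86, delicate=0.28; AND[max(0, a+b−1)] → w = 0.14
R5 (z=92.0): soiled=0.86, robust=0.23; AND[max(0, a+b−1)] → w = 0.09
Weighted average = (0.00·29.5 + 0.00·29.0 + 0.05·73.0 + 0.14·94.0 + 0.09·92.0) / (0.00 + 0.00 + 0.05 + 0.14 + 0.09)
  = 25.0900 / 0.2800 = 89.607

89.607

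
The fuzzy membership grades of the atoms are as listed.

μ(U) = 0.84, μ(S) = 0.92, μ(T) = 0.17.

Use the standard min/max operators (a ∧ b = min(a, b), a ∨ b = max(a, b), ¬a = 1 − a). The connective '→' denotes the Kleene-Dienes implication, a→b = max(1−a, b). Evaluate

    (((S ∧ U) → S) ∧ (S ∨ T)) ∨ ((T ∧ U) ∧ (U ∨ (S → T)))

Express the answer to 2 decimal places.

S ∧ U = min(a, b) on (0.92, 0.84) = 0.84
(S ∧ U) → S  [Kleene-Dienes: max(1−a, b)] with a=0.84, b=0.92 → 0.92
S ∨ T = max(a, b) on (0.92, 0.17) = 0.92
((S ∧ U) → S) ∧ (S ∨ T) = min(a, b) on (0.92, 0.92) = 0.92
T ∧ U = min(a, b) on (0.17, 0.84) = 0.17
S → T  [Kleene-Dienes: max(1−a, b)] with a=0.92, b=0.17 → 0.17
U ∨ (S → T) = max(a, b) on (0.84, 0.17) = 0.84
(T ∧ U) ∧ (U ∨ (S → T)) = min(a, b) on (0.17, 0.84) = 0.17
(((S ∧ U) → S) ∧ (S ∨ T)) ∨ ((T ∧ U) ∧ (U ∨ (S → T))) = max(a, b) on (0.92, 0.17) = 0.92

0.92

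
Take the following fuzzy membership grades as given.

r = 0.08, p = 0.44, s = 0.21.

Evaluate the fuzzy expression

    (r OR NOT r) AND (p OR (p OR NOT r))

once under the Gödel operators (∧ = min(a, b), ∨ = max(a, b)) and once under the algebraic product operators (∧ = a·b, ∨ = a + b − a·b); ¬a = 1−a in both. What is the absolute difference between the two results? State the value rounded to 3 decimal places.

0.017

Under Gödel:
  NOT r = 1 − 0.08 = 0.92
  r OR NOT r = max(a, b) on (0.08, 0.92) = 0.92
  NOT r = 1 − 0.08 = 0.92
  p OR NOT r = max(a, b) on (0.44, 0.92) = 0.92
  p OR (p OR NOT r) = max(a, b) on (0.44, 0.92) = 0.92
  (r OR NOT r) AND (p OR (p OR NOT r)) = min(a, b) on (0.92, 0.92) = 0.92
  → value = 0.9200
Under algebraic product:
  NOT r = 1 − 0.0800 = 0.9200
  r OR NOT r = a + b − a·b on (0.0800, 0.9200) = 0.9264
  NOT r = 1 − 0.0800 = 0.9200
  p OR NOT r = a + b − a·b on (0.4400, 0.9200) = 0.9552
  p OR (p OR NOT r) = a + b − a·b on (0.4400, 0.9552) = 0.9749
  (r OR NOT r) AND (p OR (p OR NOT r)) = a·b on (0.9264, 0.9749) = 0.9032
  → value = 0.9032
|0.9200 − 0.9032| = 0.017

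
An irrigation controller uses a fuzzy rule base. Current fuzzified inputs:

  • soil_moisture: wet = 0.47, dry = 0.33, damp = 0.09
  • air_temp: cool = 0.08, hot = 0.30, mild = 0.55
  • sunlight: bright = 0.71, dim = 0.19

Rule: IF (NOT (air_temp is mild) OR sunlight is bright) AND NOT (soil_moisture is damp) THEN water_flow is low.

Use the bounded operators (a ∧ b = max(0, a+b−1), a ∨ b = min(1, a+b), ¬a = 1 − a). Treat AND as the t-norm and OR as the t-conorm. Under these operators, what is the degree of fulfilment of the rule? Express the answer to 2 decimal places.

firing strength: (¬mild=1−0.55=0.45 OR bright=0.71) = 1.00; AND[max(0, a+b−1)] with ¬damp=1−0.09=0.91 → w = 0.91

0.91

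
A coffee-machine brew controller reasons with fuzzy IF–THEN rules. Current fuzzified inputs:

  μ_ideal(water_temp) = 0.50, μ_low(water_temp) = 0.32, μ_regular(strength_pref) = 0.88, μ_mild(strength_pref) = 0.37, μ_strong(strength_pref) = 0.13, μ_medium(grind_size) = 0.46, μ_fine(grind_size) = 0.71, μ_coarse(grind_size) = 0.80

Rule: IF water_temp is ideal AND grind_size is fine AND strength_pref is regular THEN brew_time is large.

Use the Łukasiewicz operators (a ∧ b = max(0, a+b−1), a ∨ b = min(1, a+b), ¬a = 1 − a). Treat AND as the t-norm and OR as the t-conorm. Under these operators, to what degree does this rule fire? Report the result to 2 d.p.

0.09

firing strength: ideal=0.50, fine=0.71, regular=0.88; AND[max(0, a+b−1)] → w = 0.09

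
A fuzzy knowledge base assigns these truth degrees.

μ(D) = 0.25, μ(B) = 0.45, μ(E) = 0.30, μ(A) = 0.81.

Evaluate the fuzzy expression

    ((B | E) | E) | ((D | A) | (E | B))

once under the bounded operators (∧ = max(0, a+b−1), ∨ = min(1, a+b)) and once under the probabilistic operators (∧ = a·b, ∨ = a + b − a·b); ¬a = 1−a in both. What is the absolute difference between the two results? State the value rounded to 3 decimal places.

0.015

Under bounded:
  B | E = min(1, a+b) on (0.45, 0.30) = 0.75
  (B | E) | E = min(1, a+b) on (0.75, 0.30) = 1.00
  D | A = min(1, a+b) on (0.25, 0.81) = 1.00
  E | B = min(1, a+b) on (0.30, 0.45) = 0.75
  (D | A) | (E | B) = min(1, a+b) on (1.00, 0.75) = 1.00
  ((B | E) | E) | ((D | A) | (E | B)) = min(1, a+b) on (1.00, 1.00) = 1.00
  → value = 1.0000
Under probabilistic:
  B | E = a + b − a·b on (0.4500, 0.3000) = 0.6150
  (B | E) | E = a + b − a·b on (0.6150, 0.3000) = 0.7305
  D | A = a + b − a·b on (0.2500, 0.8100) = 0.8575
  E | B = a + b − a·b on (0.3000, 0.4500) = 0.6150
  (D | A) | (E | B) = a + b − a·b on (0.8575, 0.6150) = 0.9451
  ((B | E) | E) | ((D | A) | (E | B)) = a + b − a·b on (0.7305, 0.9451) = 0.9852
  → value = 0.9852
|1.0000 − 0.9852| = 0.015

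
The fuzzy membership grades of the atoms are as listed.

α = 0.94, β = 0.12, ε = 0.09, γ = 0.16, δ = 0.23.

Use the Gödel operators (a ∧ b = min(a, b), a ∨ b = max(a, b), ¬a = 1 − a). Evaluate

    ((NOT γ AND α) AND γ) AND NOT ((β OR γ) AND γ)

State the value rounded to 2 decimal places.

0.16

NOT γ = 1 − 0.16 = 0.84
NOT γ AND α = min(a, b) on (0.84, 0.94) = 0.84
(NOT γ AND α) AND γ = min(a, b) on (0.84, 0.16) = 0.16
β OR γ = max(a, b) on (0.12, 0.16) = 0.16
(β OR γ) AND γ = min(a, b) on (0.16, 0.16) = 0.16
NOT ((β OR γ) AND γ) = 1 − 0.16 = 0.84
((NOT γ AND α) AND γ) AND NOT ((β OR γ) AND γ) = min(a, b) on (0.16, 0.84) = 0.16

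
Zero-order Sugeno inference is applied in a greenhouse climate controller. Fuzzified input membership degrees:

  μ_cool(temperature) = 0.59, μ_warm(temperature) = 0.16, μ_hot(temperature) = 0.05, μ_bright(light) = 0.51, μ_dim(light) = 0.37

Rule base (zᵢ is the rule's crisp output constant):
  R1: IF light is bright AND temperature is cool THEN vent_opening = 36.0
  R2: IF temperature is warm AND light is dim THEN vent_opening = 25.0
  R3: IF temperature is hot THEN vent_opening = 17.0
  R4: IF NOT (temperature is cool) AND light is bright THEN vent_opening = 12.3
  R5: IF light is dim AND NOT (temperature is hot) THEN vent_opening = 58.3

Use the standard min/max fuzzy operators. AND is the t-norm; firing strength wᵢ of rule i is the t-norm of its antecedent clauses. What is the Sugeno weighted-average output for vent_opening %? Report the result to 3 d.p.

33.216

R1 (z=36.0): bright=0.51, cool=0.59; AND[min(a, b)] → w = 0.51
R2 (z=25.0): warm=0.16, dim=0.37; AND[min(a, b)] → w = 0.16
R3 (z=17.0): hot=0.05 → w = 0.05
R4 (z=12.3): ¬cool=1−0.59=0.41, bright=0.51; AND[min(a, b)] → w = 0.41
R5 (z=58.3): dim=0.37, ¬hot=1−0.05=0.95; AND[min(a, b)] → w = 0.37
Weighted average = (0.51·36.0 + 0.16·25.0 + 0.05·17.0 + 0.41·12.3 + 0.37·58.3) / (0.51 + 0.16 + 0.05 + 0.41 + 0.37)
  = 49.8240 / 1.5000 = 33.216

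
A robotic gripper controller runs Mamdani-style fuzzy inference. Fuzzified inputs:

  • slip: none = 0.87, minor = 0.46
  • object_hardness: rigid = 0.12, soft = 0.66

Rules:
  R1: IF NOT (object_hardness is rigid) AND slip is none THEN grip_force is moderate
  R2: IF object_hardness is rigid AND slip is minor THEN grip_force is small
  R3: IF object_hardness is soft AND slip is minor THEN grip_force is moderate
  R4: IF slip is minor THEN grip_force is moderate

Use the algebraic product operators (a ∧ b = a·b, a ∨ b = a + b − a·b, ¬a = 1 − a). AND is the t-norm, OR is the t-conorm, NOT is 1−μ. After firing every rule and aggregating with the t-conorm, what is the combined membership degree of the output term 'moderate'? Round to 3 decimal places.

R1: ¬rigid=1−0.12=0.88, none=0.87; AND[a·b] → w = 0.7656
R2: rigid=0.12, minor=0.46; AND[a·b] → w = 0.0552
R3: soft=0.66, minor=0.46; AND[a·b] → w = 0.3036
R4: minor=0.46 → w = 0.4600
Rules with consequent 'moderate': {R1, R3, R4} → strengths 0.7656, 0.3036, 0.4600
Aggregate via t-conorm [a + b − a·b]: 0.9119

0.912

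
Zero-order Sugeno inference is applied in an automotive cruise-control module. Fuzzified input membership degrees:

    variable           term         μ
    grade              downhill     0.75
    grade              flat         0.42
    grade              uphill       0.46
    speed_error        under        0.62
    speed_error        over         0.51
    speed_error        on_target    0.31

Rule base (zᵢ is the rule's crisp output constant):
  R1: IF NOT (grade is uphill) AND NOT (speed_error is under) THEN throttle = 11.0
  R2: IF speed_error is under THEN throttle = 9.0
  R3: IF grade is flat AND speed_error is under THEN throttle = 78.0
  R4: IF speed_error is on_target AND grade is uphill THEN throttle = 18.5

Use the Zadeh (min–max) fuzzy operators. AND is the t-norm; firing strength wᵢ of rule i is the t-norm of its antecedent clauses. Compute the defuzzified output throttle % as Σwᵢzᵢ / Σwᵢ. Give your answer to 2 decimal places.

R1 (z=11.0): ¬uphill=1−0.46=0.54, ¬under=1−0.62=0.38; AND[min(a, b)] → w = 0.38
R2 (z=9.0): under=0.62 → w = 0.62
R3 (z=78.0): flat=0.42, under=0.62; AND[min(a, b)] → w = 0.42
R4 (z=18.5): on_target=0.31, uphill=0.46; AND[min(a, b)] → w = 0.31
Weighted average = (0.38·11.0 + 0.62·9.0 + 0.42·78.0 + 0.31·18.5) / (0.38 + 0.62 + 0.42 + 0.31)
  = 48.2550 / 1.7300 = 27.89

27.89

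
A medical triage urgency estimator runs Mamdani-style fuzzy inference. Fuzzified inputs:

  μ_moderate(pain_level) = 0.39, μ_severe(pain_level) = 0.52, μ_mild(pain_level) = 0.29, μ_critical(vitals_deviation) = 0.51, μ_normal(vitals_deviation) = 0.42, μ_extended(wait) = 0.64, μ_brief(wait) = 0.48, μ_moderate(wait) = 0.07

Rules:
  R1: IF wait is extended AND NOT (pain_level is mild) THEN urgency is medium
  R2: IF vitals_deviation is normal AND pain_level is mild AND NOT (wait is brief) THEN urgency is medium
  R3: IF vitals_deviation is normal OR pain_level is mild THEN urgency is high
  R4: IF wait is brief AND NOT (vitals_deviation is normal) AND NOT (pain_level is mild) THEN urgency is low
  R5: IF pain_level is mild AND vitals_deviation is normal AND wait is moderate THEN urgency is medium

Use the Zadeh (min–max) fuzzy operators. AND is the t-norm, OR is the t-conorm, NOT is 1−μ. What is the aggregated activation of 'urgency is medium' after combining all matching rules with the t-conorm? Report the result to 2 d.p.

R1: extended=0.64, ¬mild=1−0.29=0.71; AND[min(a, b)] → w = 0.64
R2: normal=0.42, mild=0.29, ¬brief=1−0.48=0.52; AND[min(a, b)] → w = 0.29
R3: normal=0.42, mild=0.29; OR[max(a, b)] → w = 0.42
R4: brief=0.48, ¬normal=1−0.42=0.58, ¬mild=1−0.29=0.71; AND[min(a, b)] → w = 0.48
R5: mild=0.29, normal=0.42, moderate=0.07; AND[min(a, b)] → w = 0.07
Rules with consequent 'medium': {R1, R2, R5} → strengths 0.64, 0.29, 0.07
Aggregate via t-conorm [max(a, b)]: 0.64

0.64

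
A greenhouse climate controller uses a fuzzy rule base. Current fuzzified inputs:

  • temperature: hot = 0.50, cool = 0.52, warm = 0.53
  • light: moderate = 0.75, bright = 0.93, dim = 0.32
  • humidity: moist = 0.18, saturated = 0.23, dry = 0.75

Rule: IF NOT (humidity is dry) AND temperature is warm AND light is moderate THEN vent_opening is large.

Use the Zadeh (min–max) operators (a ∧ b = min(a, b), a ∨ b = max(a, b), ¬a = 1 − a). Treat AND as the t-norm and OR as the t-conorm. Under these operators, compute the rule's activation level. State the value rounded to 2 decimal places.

0.25

firing strength: ¬dry=1−0.75=0.25, warm=0.53, moderate=0.75; AND[min(a, b)] → w = 0.25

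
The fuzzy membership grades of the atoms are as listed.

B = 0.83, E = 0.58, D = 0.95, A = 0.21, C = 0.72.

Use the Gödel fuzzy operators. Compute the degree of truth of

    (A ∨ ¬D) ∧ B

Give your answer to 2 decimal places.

0.21

¬D = 1 − 0.95 = 0.05
A ∨ ¬D = max(a, b) on (0.21, 0.05) = 0.21
(A ∨ ¬D) ∧ B = min(a, b) on (0.21, 0.83) = 0.21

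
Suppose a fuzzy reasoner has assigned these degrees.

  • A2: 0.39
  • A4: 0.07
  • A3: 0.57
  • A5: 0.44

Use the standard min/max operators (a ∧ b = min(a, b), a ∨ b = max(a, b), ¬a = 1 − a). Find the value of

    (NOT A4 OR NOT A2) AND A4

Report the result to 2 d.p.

NOT A4 = 1 − 0.07 = 0.93
NOT A2 = 1 − 0.39 = 0.61
NOT A4 OR NOT A2 = max(a, b) on (0.93, 0.61) = 0.93
(NOT A4 OR NOT A2) AND A4 = min(a, b) on (0.93, 0.07) = 0.07

0.07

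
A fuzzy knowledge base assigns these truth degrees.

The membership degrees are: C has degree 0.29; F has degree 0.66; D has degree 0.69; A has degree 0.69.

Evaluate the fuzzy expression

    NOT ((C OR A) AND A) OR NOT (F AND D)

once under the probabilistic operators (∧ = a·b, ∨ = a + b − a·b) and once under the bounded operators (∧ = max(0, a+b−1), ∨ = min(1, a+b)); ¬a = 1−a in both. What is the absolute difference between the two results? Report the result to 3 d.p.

0.225

Under probabilistic:
  C OR A = a + b − a·b on (0.2900, 0.6900) = 0.7799
  (C OR A) AND A = a·b on (0.7799, 0.6900) = 0.5381
  NOT ((C OR A) AND A) = 1 − 0.5381 = 0.4619
  F AND D = a·b on (0.6600, 0.6900) = 0.4554
  NOT (F AND D) = 1 − 0.4554 = 0.5446
  NOT ((C OR A) AND A) OR NOT (F AND D) = a + b − a·b on (0.4619, 0.5446) = 0.7549
  → value = 0.7549
Under bounded:
  C OR A = min(1, a+b) on (0.29, 0.69) = 0.98
  (C OR A) AND A = max(0, a+b−1) on (0.98, 0.69) = 0.67
  NOT ((C OR A) AND A) = 1 − 0.67 = 0.33
  F AND D = max(0, a+b−1) on (0.66, 0.69) = 0.35
  NOT (F AND D) = 1 − 0.35 = 0.65
  NOT ((C OR A) AND A) OR NOT (F AND D) = min(1, a+b) on (0.33, 0.65) = 0.98
  → value = 0.9800
|0.7549 − 0.9800| = 0.225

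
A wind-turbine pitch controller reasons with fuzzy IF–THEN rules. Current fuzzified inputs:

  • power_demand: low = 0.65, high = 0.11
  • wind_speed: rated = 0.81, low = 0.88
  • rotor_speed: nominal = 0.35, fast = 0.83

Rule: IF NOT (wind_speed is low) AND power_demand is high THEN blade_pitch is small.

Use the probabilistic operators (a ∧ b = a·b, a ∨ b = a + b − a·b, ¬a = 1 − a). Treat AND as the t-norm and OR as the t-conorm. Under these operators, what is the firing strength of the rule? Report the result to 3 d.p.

firing strength: ¬low=1−0.88=0.12, high=0.11; AND[a·b] → w = 0.0132

0.013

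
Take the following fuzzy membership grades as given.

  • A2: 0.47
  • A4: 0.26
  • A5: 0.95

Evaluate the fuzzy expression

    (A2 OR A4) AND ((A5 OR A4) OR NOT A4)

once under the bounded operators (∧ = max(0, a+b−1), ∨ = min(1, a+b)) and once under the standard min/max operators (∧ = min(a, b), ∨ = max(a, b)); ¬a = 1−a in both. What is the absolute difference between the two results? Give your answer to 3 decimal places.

0.260

Under bounded:
  A2 OR A4 = min(1, a+b) on (0.47, 0.26) = 0.73
  A5 OR A4 = min(1, a+b) on (0.95, 0.26) = 1.00
  NOT A4 = 1 − 0.26 = 0.74
  (A5 OR A4) OR NOT A4 = min(1, a+b) on (1.00, 0.74) = 1.00
  (A2 OR A4) AND ((A5 OR A4) OR NOT A4) = max(0, a+b−1) on (0.73, 1.00) = 0.73
  → value = 0.7300
Under standard min/max:
  A2 OR A4 = max(a, b) on (0.47, 0.26) = 0.47
  A5 OR A4 = max(a, b) on (0.95, 0.26) = 0.95
  NOT A4 = 1 − 0.26 = 0.74
  (A5 OR A4) OR NOT A4 = max(a, b) on (0.95, 0.74) = 0.95
  (A2 OR A4) AND ((A5 OR A4) OR NOT A4) = min(a, b) on (0.47, 0.95) = 0.47
  → value = 0.4700
|0.7300 − 0.4700| = 0.260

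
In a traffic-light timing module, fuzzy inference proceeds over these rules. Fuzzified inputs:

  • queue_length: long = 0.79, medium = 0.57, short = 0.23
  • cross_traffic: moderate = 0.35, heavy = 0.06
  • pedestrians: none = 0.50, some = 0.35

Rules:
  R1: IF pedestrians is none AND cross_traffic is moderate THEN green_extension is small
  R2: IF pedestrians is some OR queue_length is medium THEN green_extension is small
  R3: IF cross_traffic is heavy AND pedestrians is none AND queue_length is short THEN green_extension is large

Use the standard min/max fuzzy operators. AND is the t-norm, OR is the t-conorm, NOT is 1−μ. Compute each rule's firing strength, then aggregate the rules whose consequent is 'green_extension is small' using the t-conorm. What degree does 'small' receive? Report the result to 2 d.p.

0.57

R1: none=0.50, moderate=0.35; AND[min(a, b)] → w = 0.35
R2: some=0.35, medium=0.57; OR[max(a, b)] → w = 0.57
R3: heavy=0.06, none=0.50, short=0.23; AND[min(a, b)] → w = 0.06
Rules with consequent 'small': {R1, R2} → strengths 0.35, 0.57
Aggregate via t-conorm [max(a, b)]: 0.57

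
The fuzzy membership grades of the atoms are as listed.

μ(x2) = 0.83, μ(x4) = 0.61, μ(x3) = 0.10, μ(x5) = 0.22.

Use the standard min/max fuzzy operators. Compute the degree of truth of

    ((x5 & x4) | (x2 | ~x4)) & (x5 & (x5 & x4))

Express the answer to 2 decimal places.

0.22

x5 & x4 = min(a, b) on (0.22, 0.61) = 0.22
~x4 = 1 − 0.61 = 0.39
x2 | ~x4 = max(a, b) on (0.83, 0.39) = 0.83
(x5 & x4) | (x2 | ~x4) = max(a, b) on (0.22, 0.83) = 0.83
x5 & x4 = min(a, b) on (0.22, 0.61) = 0.22
x5 & (x5 & x4) = min(a, b) on (0.22, 0.22) = 0.22
((x5 & x4) | (x2 | ~x4)) & (x5 & (x5 & x4)) = min(a, b) on (0.83, 0.22) = 0.22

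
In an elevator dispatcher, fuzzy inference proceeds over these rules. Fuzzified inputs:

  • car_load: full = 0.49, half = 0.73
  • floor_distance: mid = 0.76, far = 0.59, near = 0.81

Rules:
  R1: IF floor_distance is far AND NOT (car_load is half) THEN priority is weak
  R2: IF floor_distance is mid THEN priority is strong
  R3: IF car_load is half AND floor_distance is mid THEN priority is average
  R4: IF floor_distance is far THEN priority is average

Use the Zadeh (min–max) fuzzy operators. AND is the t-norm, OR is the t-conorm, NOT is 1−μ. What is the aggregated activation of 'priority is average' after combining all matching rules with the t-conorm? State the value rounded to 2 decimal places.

R1: far=0.59, ¬half=1−0.73=0.27; AND[min(a, b)] → w = 0.27
R2: mid=0.76 → w = 0.76
R3: half=0.73, mid=0.76; AND[min(a, b)] → w = 0.73
R4: far=0.59 → w = 0.59
Rules with consequent 'average': {R3, R4} → strengths 0.73, 0.59
Aggregate via t-conorm [max(a, b)]: 0.73

0.73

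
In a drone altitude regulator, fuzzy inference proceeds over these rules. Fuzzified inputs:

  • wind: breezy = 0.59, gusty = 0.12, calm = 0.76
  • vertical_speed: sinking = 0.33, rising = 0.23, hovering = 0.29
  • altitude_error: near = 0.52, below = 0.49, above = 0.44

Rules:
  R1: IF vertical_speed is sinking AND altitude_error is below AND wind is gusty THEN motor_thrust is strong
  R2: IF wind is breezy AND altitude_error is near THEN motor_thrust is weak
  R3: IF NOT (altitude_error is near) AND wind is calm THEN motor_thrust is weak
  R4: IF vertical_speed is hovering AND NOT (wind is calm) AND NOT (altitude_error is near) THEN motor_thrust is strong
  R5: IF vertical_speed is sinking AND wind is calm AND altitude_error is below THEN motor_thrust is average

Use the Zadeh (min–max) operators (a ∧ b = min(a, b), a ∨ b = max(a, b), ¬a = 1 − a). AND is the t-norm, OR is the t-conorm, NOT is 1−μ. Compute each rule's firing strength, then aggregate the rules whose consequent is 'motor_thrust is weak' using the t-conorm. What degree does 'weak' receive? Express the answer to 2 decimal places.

R1: sinking=0.33, below=0.49, gusty=0.12; AND[min(a, b)] → w = 0.12
R2: breezy=0.59, near=0.52; AND[min(a, b)] → w = 0.52
R3: ¬near=1−0.52=0.48, calm=0.76; AND[min(a, b)] → w = 0.48
R4: hovering=0.29, ¬calm=1−0.76=0.24, ¬near=1−0.52=0.48; AND[min(a, b)] → w = 0.24
R5: sinking=0.33, calm=0.76, below=0.49; AND[min(a, b)] → w = 0.33
Rules with consequent 'weak': {R2, R3} → strengths 0.52, 0.48
Aggregate via t-conorm [max(a, b)]: 0.52

0.52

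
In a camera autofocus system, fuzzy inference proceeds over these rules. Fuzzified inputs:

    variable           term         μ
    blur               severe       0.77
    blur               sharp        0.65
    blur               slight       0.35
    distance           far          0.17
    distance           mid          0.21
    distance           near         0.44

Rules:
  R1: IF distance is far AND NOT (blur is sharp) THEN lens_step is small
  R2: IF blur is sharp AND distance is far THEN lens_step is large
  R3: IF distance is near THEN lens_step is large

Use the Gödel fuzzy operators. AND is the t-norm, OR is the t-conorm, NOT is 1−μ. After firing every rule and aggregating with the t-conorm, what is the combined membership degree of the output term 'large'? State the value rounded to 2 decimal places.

R1: far=0.17, ¬sharp=1−0.65=0.35; AND[min(a, b)] → w = 0.17
R2: sharp=0.65, far=0.17; AND[min(a, b)] → w = 0.17
R3: near=0.44 → w = 0.44
Rules with consequent 'large': {R2, R3} → strengths 0.17, 0.44
Aggregate via t-conorm [max(a, b)]: 0.44

0.44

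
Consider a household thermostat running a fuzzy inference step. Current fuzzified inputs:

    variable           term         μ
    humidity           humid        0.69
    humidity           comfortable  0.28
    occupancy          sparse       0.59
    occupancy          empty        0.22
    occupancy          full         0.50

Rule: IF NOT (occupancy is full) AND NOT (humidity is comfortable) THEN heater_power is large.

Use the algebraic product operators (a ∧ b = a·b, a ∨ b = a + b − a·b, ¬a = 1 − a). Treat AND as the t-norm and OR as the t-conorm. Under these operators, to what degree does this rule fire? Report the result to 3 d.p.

0.360

firing strength: ¬full=1−0.50=0.50, ¬comfortable=1−0.28=0.72; AND[a·b] → w = 0.3600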